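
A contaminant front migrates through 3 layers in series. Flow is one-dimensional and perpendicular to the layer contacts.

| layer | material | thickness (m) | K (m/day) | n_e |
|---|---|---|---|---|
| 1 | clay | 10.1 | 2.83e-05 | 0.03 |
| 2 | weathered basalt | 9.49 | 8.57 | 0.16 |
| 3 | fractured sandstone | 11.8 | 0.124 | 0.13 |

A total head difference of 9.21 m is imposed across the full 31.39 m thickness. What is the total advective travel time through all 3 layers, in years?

With flow normal to the layers, continuity requires the same specific discharge q through every layer.
Σ(b_i/K_i) = 10.1/2.83e-05 + 9.49/8.57 + 11.8/0.124 = 3.570e+05 d.
q = Δh / Σ(b_i/K_i) = 9.21 / 3.570e+05 = 2.580e-05 m/day.
In each layer the seepage velocity is v_i = q/n_i, so the layer transit time is t_i = b_i·n_i / q:
  layer 1 (clay): t_1 = 10.1 × 0.03 / 2.580e-05 = 11745 d
  layer 2 (weathered basalt): t_2 = 9.49 × 0.16 / 2.580e-05 = 58854 d
  layer 3 (fractured sandstone): t_3 = 11.8 × 0.13 / 2.580e-05 = 59459 d
Total t = Σ t_i = 1.301e+05 days = 356.1 years.

356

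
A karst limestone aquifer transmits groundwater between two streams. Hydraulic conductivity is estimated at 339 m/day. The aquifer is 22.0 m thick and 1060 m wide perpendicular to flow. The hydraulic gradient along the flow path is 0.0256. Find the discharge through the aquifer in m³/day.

202000

Cross-sectional area A = 1060 × 22.0 = 23320 m².
Hydraulic gradient i = 0.0256.
Darcy's law: Q = K · A · i = 339.0 × 23320 × 0.02560 = 2.024e+05 m³/day.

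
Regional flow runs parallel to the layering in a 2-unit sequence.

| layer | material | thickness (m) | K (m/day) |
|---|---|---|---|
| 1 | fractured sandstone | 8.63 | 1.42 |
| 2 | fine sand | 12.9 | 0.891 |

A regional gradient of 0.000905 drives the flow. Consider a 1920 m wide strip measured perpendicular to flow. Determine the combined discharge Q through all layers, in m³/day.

41.3

Flow is parallel to layering, so each bed carries its own Darcy discharge and the transmissivities add.
Σ(K_i·b_i) = 1.42×8.63 + 0.891×12.9 = 23.75 m²/day.
Hydraulic gradient i = 0.000905.
Q = Σ(K_i·b_i) · W · i = 23.75 × 1920 × 0.0009050 = 41.27 m³/day.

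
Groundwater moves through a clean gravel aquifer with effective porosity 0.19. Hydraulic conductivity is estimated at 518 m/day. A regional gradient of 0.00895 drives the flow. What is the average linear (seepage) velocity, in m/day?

Hydraulic gradient i = 0.00895.
Darcy flux q = K · i = 518.0 × 0.008950 = 4.636 m/day.
Seepage velocity v = q / n_e = 4.636 / 0.19 = 24.40 m/day.

24.4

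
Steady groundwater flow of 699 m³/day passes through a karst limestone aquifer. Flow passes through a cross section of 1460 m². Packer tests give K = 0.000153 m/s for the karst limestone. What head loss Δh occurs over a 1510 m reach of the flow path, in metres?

Convert K: 0.000153 m/s × 86400 = 13.22 m/day.
From Q = K·A·i, i = Q / (K·A) = 699 / (13.22 × 1460) = 0.03622.
Head loss Δh = i · L = 0.03622 × 1510 = 54.69 m.

54.7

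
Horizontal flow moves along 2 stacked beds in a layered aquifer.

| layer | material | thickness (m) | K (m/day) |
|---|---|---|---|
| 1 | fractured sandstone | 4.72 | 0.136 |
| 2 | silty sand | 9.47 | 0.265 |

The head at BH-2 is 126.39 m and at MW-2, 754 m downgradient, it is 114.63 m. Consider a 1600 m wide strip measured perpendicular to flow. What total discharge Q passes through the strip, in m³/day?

Flow is parallel to layering, so each bed carries its own Darcy discharge and the transmissivities add.
Σ(K_i·b_i) = 0.136×4.72 + 0.265×9.47 = 3.151 m²/day.
Hydraulic gradient i = (126.39 − 114.63) / 754 = 11.76 / 754 = 0.01560.
Q = Σ(K_i·b_i) · W · i = 3.151 × 1600 × 0.01560 = 78.64 m³/day.

78.6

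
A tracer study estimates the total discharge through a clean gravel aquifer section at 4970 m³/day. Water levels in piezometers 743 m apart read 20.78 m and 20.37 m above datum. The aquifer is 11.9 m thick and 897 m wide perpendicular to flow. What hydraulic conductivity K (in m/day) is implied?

Cross-sectional area A = 897 × 11.9 = 10674 m².
Hydraulic gradient i = (20.78 − 20.37) / 743 = 0.41 / 743 = 0.0005518.
From Q = K·A·i, K = Q / (A·i) = 4970 / (10674 × 0.0005518) = 843.8 m/day.

844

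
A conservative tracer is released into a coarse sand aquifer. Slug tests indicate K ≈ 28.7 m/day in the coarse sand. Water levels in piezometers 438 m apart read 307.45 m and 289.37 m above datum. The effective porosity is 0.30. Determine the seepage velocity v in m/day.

3.95

Hydraulic gradient i = (307.45 − 289.37) / 438 = 18.08 / 438 = 0.04128.
Darcy flux q = K · i = 28.70 × 0.04128 = 1.185 m/day.
Seepage velocity v = q / n_e = 1.185 / 0.30 = 3.949 m/day.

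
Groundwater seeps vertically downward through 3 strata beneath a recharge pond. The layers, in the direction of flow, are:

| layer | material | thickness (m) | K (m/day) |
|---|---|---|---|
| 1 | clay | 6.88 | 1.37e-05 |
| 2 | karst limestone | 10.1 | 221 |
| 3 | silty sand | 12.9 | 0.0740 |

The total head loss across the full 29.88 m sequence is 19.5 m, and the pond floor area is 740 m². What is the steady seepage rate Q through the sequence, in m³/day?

0.0287

Flow is perpendicular to layering, so the layers act in series and the equivalent K is the thickness-weighted harmonic mean.
Total thickness L = 6.88 + 10.1 + 12.9 = 29.88 m.
Σ(b_i/K_i) = 6.88/1.37e-05 + 10.1/221 + 12.9/0.0740 = 5.024e+05 d.
K_eq = L / Σ(b_i/K_i) = 29.88 / 5.024e+05 = 5.948e-05 m/day.
Q = K_eq · A · (Δh/L) = 5.948e-05 × 740 × (19.5/29.88) = 0.02872 m³/day.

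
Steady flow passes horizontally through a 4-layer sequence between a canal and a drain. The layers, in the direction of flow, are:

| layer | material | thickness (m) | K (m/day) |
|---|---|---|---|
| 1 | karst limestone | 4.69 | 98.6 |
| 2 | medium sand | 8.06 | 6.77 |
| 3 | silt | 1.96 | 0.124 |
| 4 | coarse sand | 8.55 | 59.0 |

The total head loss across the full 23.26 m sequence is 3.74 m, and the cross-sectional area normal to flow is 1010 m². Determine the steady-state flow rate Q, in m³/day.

220

Flow is perpendicular to layering, so the layers act in series and the equivalent K is the thickness-weighted harmonic mean.
Total thickness L = 4.69 + 8.06 + 1.96 + 8.55 = 23.26 m.
Σ(b_i/K_i) = 4.69/98.6 + 8.06/6.77 + 1.96/0.124 + 8.55/59.0 = 17.19 d.
K_eq = L / Σ(b_i/K_i) = 23.26 / 17.19 = 1.353 m/day.
Q = K_eq · A · (Δh/L) = 1.353 × 1010 × (3.74/23.26) = 219.8 m³/day.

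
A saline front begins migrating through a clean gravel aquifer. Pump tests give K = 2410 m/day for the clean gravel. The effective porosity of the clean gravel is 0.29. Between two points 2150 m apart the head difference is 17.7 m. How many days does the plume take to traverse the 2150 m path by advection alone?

Hydraulic gradient i = Δh / L = 17.7 / 2150 = 0.008233.
Darcy flux q = K · i = 2410 × 0.008233 = 19.84 m/day.
Seepage velocity v = q / n_e = 19.84 / 0.29 = 68.42 m/day.
Travel time t = L / v = 2150 / 68.42 = 31.43 days.

31.4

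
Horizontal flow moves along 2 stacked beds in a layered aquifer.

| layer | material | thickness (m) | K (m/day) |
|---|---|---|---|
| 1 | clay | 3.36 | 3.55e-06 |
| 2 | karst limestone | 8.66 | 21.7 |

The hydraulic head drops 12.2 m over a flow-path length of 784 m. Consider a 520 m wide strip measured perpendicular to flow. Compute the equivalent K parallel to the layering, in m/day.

Flow is parallel to layering, so each bed carries its own Darcy discharge and the transmissivities add.
Σ(K_i·b_i) = 3.55e-06×3.36 + 21.7×8.66 = 187.9 m²/day.
Total thickness b = 12.02 m, so K_eq = Σ(K_i·b_i)/b = 15.63 m/day.

15.6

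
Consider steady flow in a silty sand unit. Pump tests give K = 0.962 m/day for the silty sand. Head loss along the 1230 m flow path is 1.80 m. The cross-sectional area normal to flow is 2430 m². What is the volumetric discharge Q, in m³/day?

3.42

Hydraulic gradient i = Δh / L = 1.80 / 1230 = 0.001463.
Darcy's law: Q = K · A · i = 0.9620 × 2430 × 0.001463 = 3.421 m³/day.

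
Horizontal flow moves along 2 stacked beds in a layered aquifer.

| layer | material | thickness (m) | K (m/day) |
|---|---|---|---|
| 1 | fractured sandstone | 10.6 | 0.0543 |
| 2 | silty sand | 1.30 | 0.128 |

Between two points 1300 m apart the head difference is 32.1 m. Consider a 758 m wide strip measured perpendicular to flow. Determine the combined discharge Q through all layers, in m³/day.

Flow is parallel to layering, so each bed carries its own Darcy discharge and the transmissivities add.
Σ(K_i·b_i) = 0.0543×10.6 + 0.128×1.30 = 0.7420 m²/day.
Hydraulic gradient i = Δh / L = 32.1 / 1300 = 0.02469.
Q = Σ(K_i·b_i) · W · i = 0.7420 × 758 × 0.02469 = 13.89 m³/day.

13.9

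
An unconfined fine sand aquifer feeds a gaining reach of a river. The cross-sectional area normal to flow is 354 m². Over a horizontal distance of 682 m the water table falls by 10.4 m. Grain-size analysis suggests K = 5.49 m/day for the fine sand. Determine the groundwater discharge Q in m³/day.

29.6

Hydraulic gradient i = Δh / L = 10.4 / 682 = 0.01525.
Darcy's law: Q = K · A · i = 5.490 × 354.0 × 0.01525 = 29.64 m³/day.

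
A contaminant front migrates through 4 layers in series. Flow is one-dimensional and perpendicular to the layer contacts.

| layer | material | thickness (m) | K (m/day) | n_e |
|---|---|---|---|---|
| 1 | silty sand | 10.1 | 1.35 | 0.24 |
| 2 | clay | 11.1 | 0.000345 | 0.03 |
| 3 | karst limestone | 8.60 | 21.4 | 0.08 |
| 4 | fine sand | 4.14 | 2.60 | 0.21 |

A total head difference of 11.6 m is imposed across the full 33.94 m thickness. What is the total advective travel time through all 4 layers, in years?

32.8

With flow normal to the layers, continuity requires the same specific discharge q through every layer.
Σ(b_i/K_i) = 10.1/1.35 + 11.1/0.000345 + 8.60/21.4 + 4.14/2.60 = 32183 d.
q = Δh / Σ(b_i/K_i) = 11.6 / 32183 = 0.0003604 m/day.
In each layer the seepage velocity is v_i = q/n_i, so the layer transit time is t_i = b_i·n_i / q:
  layer 1 (silty sand): t_1 = 10.1 × 0.24 / 0.0003604 = 6725 d
  layer 2 (clay): t_2 = 11.1 × 0.03 / 0.0003604 = 923.9 d
  layer 3 (karst limestone): t_3 = 8.60 × 0.08 / 0.0003604 = 1909 d
  layer 4 (fine sand): t_4 = 4.14 × 0.21 / 0.0003604 = 2412 d
Total t = Σ t_i = 11970 days = 32.77 years.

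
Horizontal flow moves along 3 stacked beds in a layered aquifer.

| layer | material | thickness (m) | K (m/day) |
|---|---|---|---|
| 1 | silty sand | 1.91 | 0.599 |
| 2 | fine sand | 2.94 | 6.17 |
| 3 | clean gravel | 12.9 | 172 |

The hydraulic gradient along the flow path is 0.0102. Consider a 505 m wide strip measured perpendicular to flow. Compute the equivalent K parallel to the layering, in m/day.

Flow is parallel to layering, so each bed carries its own Darcy discharge and the transmissivities add.
Σ(K_i·b_i) = 0.599×1.91 + 6.17×2.94 + 172×12.9 = 2238 m²/day.
Total thickness b = 17.75 m, so K_eq = Σ(K_i·b_i)/b = 126.1 m/day.

126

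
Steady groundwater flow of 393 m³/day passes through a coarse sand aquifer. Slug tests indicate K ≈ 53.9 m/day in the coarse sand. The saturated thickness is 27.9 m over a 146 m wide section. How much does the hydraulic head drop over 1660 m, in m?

Cross-sectional area A = 146 × 27.9 = 4073 m².
From Q = K·A·i, i = Q / (K·A) = 393 / (53.90 × 4073) = 0.001790.
Head loss Δh = i · L = 0.001790 × 1660 = 2.971 m.

2.97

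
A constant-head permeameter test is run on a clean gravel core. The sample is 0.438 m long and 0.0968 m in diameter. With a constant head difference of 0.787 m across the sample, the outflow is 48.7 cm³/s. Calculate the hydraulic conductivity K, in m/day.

Cross-sectional area A = π·(d/2)² = π × (0.0968/2)² = 0.007359 m².
Convert discharge: 48.7 cm³/s = 4.870e-05 m³/s.
Darcy's law rearranged: K = Q·L / (A·Δh) = 4.870e-05 × 0.438 / (0.007359 × 0.787) = 0.003683 m/s = 318.2 m/day.

318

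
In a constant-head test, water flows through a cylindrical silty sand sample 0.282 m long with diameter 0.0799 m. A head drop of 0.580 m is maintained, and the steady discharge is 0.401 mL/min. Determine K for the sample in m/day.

Cross-sectional area A = π·(d/2)² = π × (0.0799/2)² = 0.005014 m².
Convert discharge: 0.401 mL/min = 6.683e-09 m³/s.
Darcy's law rearranged: K = Q·L / (A·Δh) = 6.683e-09 × 0.282 / (0.005014 × 0.580) = 6.481e-07 m/s = 0.05599 m/day.

0.0560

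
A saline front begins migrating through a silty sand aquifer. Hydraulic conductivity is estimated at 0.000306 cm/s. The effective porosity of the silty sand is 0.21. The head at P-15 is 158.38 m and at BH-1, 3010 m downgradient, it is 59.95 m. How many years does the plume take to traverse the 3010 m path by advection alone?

Convert K: 0.000306 cm/s × 864 = 0.2644 m/day.
Hydraulic gradient i = (158.38 − 59.95) / 3010 = 98.43 / 3010 = 0.03270.
Darcy flux q = K · i = 0.2644 × 0.03270 = 0.008646 m/day.
Seepage velocity v = q / n_e = 0.008646 / 0.21 = 0.04117 m/day.
Travel time t = L / v = 3010 / 0.04117 = 73112 days = 200.2 years.

200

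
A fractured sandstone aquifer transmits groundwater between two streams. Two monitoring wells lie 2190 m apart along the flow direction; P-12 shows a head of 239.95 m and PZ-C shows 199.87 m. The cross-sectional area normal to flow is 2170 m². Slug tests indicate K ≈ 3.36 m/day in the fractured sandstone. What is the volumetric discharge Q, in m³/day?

133

Hydraulic gradient i = (239.95 − 199.87) / 2190 = 40.08 / 2190 = 0.01830.
Darcy's law: Q = K · A · i = 3.360 × 2170 × 0.01830 = 133.4 m³/day.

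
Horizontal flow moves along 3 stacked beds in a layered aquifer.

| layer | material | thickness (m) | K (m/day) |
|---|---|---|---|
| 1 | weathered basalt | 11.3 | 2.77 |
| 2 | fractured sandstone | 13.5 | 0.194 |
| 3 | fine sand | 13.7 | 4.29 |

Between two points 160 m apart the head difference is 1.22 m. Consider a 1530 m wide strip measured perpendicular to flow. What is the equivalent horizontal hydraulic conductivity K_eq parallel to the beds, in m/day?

2.41

Flow is parallel to layering, so each bed carries its own Darcy discharge and the transmissivities add.
Σ(K_i·b_i) = 2.77×11.3 + 0.194×13.5 + 4.29×13.7 = 92.69 m²/day.
Total thickness b = 38.50 m, so K_eq = Σ(K_i·b_i)/b = 2.408 m/day.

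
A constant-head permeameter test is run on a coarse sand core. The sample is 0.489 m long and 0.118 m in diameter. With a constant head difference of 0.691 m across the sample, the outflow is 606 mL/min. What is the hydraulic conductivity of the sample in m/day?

56.5

Cross-sectional area A = π·(d/2)² = π × (0.118/2)² = 0.01094 m².
Convert discharge: 606 mL/min = 1.010e-05 m³/s.
Darcy's law rearranged: K = Q·L / (A·Δh) = 1.010e-05 × 0.489 / (0.01094 × 0.691) = 0.0006536 m/s = 56.47 m/day.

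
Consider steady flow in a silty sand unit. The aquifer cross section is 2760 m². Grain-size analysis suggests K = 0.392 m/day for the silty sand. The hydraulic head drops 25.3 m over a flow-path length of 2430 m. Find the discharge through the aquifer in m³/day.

Hydraulic gradient i = Δh / L = 25.3 / 2430 = 0.01041.
Darcy's law: Q = K · A · i = 0.3920 × 2760 × 0.01041 = 11.26 m³/day.

11.3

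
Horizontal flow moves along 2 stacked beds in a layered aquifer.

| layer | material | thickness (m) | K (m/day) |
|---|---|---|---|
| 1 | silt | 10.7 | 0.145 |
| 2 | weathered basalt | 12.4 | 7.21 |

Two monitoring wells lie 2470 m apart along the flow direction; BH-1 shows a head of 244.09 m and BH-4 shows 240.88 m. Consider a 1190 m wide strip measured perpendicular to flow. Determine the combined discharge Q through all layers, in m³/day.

Flow is parallel to layering, so each bed carries its own Darcy discharge and the transmissivities add.
Σ(K_i·b_i) = 0.145×10.7 + 7.21×12.4 = 90.96 m²/day.
Hydraulic gradient i = (244.09 − 240.88) / 2470 = 3.21 / 2470 = 0.001300.
Q = Σ(K_i·b_i) · W · i = 90.96 × 1190 × 0.001300 = 140.7 m³/day.

141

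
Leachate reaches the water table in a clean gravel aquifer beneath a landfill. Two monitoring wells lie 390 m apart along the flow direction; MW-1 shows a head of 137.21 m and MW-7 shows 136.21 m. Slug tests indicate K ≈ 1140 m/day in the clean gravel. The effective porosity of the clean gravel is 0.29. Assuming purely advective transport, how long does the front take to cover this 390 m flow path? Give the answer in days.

Hydraulic gradient i = (137.21 − 136.21) / 390 = 1 / 390 = 0.002564.
Darcy flux q = K · i = 1140 × 0.002564 = 2.923 m/day.
Seepage velocity v = q / n_e = 2.923 / 0.29 = 10.08 m/day.
Travel time t = L / v = 390 / 10.08 = 38.69 days.

38.7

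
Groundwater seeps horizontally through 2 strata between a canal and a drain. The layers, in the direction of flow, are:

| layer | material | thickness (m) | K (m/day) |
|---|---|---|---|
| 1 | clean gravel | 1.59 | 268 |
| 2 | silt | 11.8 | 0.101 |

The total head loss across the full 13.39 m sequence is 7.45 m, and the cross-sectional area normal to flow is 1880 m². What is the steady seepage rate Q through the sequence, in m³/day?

Flow is perpendicular to layering, so the layers act in series and the equivalent K is the thickness-weighted harmonic mean.
Total thickness L = 1.59 + 11.8 = 13.39 m.
Σ(b_i/K_i) = 1.59/268 + 11.8/0.101 = 116.8 d.
K_eq = L / Σ(b_i/K_i) = 13.39 / 116.8 = 0.1146 m/day.
Q = K_eq · A · (Δh/L) = 0.1146 × 1880 × (7.45/13.39) = 119.9 m³/day.

120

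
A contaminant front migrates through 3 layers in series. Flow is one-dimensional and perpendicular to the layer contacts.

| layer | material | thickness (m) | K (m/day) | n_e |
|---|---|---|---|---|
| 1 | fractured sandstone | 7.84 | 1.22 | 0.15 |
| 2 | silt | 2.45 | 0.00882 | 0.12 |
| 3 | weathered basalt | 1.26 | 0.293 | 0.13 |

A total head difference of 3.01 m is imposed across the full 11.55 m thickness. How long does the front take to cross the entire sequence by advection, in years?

With flow normal to the layers, continuity requires the same specific discharge q through every layer.
Σ(b_i/K_i) = 7.84/1.22 + 2.45/0.00882 + 1.26/0.293 = 288.5 d.
q = Δh / Σ(b_i/K_i) = 3.01 / 288.5 = 0.01043 m/day.
In each layer the seepage velocity is v_i = q/n_i, so the layer transit time is t_i = b_i·n_i / q:
  layer 1 (fractured sandstone): t_1 = 7.84 × 0.15 / 0.01043 = 112.7 d
  layer 2 (silt): t_2 = 2.45 × 0.12 / 0.01043 = 28.18 d
  layer 3 (weathered basalt): t_3 = 1.26 × 0.13 / 0.01043 = 15.70 d
Total t = Σ t_i = 156.6 days = 0.4287 years.

0.429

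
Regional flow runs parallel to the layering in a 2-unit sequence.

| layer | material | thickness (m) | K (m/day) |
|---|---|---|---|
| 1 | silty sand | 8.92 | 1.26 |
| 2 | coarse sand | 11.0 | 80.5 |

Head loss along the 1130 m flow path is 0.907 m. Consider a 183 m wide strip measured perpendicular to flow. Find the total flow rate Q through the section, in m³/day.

Flow is parallel to layering, so each bed carries its own Darcy discharge and the transmissivities add.
Σ(K_i·b_i) = 1.26×8.92 + 80.5×11.0 = 896.7 m²/day.
Hydraulic gradient i = Δh / L = 0.907 / 1130 = 0.0008027.
Q = Σ(K_i·b_i) · W · i = 896.7 × 183 × 0.0008027 = 131.7 m³/day.

132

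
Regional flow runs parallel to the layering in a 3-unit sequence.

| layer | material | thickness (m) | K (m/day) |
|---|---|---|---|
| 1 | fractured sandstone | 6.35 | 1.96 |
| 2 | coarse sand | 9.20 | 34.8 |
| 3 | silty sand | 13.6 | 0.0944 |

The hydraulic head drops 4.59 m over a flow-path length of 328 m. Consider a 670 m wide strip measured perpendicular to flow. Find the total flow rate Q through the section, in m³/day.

3130

Flow is parallel to layering, so each bed carries its own Darcy discharge and the transmissivities add.
Σ(K_i·b_i) = 1.96×6.35 + 34.8×9.20 + 0.0944×13.6 = 333.9 m²/day.
Hydraulic gradient i = Δh / L = 4.59 / 328 = 0.01399.
Q = Σ(K_i·b_i) · W · i = 333.9 × 670 × 0.01399 = 3131 m³/day.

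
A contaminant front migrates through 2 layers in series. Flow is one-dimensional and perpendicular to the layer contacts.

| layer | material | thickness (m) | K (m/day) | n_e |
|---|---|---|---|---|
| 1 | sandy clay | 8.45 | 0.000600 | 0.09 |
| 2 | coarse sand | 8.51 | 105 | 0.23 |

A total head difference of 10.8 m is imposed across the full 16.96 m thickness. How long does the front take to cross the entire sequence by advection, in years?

With flow normal to the layers, continuity requires the same specific discharge q through every layer.
Σ(b_i/K_i) = 8.45/0.000600 + 8.51/105 = 14083 d.
q = Δh / Σ(b_i/K_i) = 10.8 / 14083 = 0.0007669 m/day.
In each layer the seepage velocity is v_i = q/n_i, so the layer transit time is t_i = b_i·n_i / q:
  layer 1 (sandy clay): t_1 = 8.45 × 0.09 / 0.0007669 = 991.7 d
  layer 2 (coarse sand): t_2 = 8.51 × 0.23 / 0.0007669 = 2552 d
Total t = Σ t_i = 3544 days = 9.703 years.

9.70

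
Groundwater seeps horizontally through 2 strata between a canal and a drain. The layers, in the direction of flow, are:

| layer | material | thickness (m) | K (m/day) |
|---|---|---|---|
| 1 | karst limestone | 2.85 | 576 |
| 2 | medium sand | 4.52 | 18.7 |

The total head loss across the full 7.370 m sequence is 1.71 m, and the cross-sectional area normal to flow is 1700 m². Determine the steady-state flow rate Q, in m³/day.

Flow is perpendicular to layering, so the layers act in series and the equivalent K is the thickness-weighted harmonic mean.
Total thickness L = 2.85 + 4.52 = 7.370 m.
Σ(b_i/K_i) = 2.85/576 + 4.52/18.7 = 0.2467 d.
K_eq = L / Σ(b_i/K_i) = 7.370 / 0.2467 = 29.88 m/day.
Q = K_eq · A · (Δh/L) = 29.88 × 1700 × (1.71/7.370) = 11785 m³/day.

11800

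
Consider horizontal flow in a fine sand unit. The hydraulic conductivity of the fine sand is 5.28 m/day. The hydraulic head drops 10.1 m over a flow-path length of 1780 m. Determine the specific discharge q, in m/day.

0.0300

Hydraulic gradient i = Δh / L = 10.1 / 1780 = 0.005674.
Specific discharge q = K · i = 5.280 × 0.005674 = 0.02996 m/day.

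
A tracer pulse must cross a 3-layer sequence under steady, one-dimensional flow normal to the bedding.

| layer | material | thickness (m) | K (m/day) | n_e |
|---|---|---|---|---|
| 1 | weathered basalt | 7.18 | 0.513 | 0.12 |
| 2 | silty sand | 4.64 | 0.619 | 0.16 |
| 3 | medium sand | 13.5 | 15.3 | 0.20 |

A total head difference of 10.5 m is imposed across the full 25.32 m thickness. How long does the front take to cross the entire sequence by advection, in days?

9.17

With flow normal to the layers, continuity requires the same specific discharge q through every layer.
Σ(b_i/K_i) = 7.18/0.513 + 4.64/0.619 + 13.5/15.3 = 22.37 d.
q = Δh / Σ(b_i/K_i) = 10.5 / 22.37 = 0.4693 m/day.
In each layer the seepage velocity is v_i = q/n_i, so the layer transit time is t_i = b_i·n_i / q:
  layer 1 (weathered basalt): t_1 = 7.18 × 0.12 / 0.4693 = 1.836 d
  layer 2 (silty sand): t_2 = 4.64 × 0.16 / 0.4693 = 1.582 d
  layer 3 (medium sand): t_3 = 13.5 × 0.20 / 0.4693 = 5.753 d
Total t = Σ t_i = 9.171 days.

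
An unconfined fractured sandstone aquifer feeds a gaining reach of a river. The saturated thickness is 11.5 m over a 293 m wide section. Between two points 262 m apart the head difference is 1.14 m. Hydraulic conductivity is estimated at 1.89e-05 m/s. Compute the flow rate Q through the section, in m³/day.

Convert K: 1.89e-05 m/s × 86400 = 1.633 m/day.
Cross-sectional area A = 293 × 11.5 = 3370 m².
Hydraulic gradient i = Δh / L = 1.14 / 262 = 0.004351.
Darcy's law: Q = K · A · i = 1.633 × 3370 × 0.004351 = 23.94 m³/day.

23.9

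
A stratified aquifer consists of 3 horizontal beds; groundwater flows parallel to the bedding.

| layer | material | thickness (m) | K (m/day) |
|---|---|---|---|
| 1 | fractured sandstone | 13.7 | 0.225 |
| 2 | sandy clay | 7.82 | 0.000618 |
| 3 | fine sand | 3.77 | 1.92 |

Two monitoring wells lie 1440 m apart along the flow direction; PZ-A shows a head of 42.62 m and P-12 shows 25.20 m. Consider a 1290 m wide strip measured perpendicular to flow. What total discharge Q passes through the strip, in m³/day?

Flow is parallel to layering, so each bed carries its own Darcy discharge and the transmissivities add.
Σ(K_i·b_i) = 0.225×13.7 + 0.000618×7.82 + 1.92×3.77 = 10.33 m²/day.
Hydraulic gradient i = (42.62 − 25.20) / 1440 = 17.42 / 1440 = 0.01210.
Q = Σ(K_i·b_i) · W · i = 10.33 × 1290 × 0.01210 = 161.1 m³/day.

161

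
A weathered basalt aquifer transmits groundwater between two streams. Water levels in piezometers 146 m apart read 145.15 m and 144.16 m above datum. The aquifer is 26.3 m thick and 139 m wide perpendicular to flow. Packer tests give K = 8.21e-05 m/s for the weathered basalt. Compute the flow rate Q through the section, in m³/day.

176

Convert K: 8.21e-05 m/s × 86400 = 7.093 m/day.
Cross-sectional area A = 139 × 26.3 = 3656 m².
Hydraulic gradient i = (145.15 − 144.16) / 146 = 0.99 / 146 = 0.006781.
Darcy's law: Q = K · A · i = 7.093 × 3656 × 0.006781 = 175.8 m³/day.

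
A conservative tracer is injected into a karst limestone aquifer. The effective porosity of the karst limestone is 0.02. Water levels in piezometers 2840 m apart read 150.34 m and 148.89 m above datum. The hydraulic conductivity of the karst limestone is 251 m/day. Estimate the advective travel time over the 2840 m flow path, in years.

Hydraulic gradient i = (150.34 − 148.89) / 2840 = 1.45 / 2840 = 0.0005106.
Darcy flux q = K · i = 251.0 × 0.0005106 = 0.1282 m/day.
Seepage velocity v = q / n_e = 0.1282 / 0.02 = 6.408 m/day.
Travel time t = L / v = 2840 / 6.408 = 443.2 days = 1.213 years.

1.21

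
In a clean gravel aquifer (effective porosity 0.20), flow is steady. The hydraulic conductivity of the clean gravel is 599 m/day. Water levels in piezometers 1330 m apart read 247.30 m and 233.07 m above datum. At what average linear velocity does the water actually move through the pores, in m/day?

Hydraulic gradient i = (247.30 − 233.07) / 1330 = 14.23 / 1330 = 0.01070.
Darcy flux q = K · i = 599.0 × 0.01070 = 6.409 m/day.
Seepage velocity v = q / n_e = 6.409 / 0.20 = 32.04 m/day.

32.0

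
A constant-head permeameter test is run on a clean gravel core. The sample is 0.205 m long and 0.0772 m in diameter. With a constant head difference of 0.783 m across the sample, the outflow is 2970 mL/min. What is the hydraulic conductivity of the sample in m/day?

Cross-sectional area A = π·(d/2)² = π × (0.0772/2)² = 0.004681 m².
Convert discharge: 2970 mL/min = 4.950e-05 m³/s.
Darcy's law rearranged: K = Q·L / (A·Δh) = 4.950e-05 × 0.205 / (0.004681 × 0.783) = 0.002769 m/s = 239.2 m/day.

239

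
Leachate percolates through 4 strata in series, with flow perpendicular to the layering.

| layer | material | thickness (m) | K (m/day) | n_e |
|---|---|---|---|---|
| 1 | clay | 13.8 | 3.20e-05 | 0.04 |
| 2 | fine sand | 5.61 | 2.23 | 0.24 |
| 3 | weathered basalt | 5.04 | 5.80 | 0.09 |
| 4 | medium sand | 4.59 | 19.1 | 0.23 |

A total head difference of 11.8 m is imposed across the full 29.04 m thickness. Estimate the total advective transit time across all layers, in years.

341

With flow normal to the layers, continuity requires the same specific discharge q through every layer.
Σ(b_i/K_i) = 13.8/3.20e-05 + 5.61/2.23 + 5.04/5.80 + 4.59/19.1 = 4.313e+05 d.
q = Δh / Σ(b_i/K_i) = 11.8 / 4.313e+05 = 2.736e-05 m/day.
In each layer the seepage velocity is v_i = q/n_i, so the layer transit time is t_i = b_i·n_i / q:
  layer 1 (clay): t_1 = 13.8 × 0.04 / 2.736e-05 = 20174 d
  layer 2 (fine sand): t_2 = 5.61 × 0.24 / 2.736e-05 = 49207 d
  layer 3 (weathered basalt): t_3 = 5.04 × 0.09 / 2.736e-05 = 16578 d
  layer 4 (medium sand): t_4 = 4.59 × 0.23 / 2.736e-05 = 38583 d
Total t = Σ t_i = 1.245e+05 days = 341.0 years.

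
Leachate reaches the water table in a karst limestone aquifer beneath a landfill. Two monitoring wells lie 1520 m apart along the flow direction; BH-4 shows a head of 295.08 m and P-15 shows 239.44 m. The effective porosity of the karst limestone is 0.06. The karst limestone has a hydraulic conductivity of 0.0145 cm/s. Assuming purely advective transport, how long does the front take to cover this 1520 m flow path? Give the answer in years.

0.544

Convert K: 0.0145 cm/s × 864 = 12.53 m/day.
Hydraulic gradient i = (295.08 − 239.44) / 1520 = 55.64 / 1520 = 0.03661.
Darcy flux q = K · i = 12.53 × 0.03661 = 0.4586 m/day.
Seepage velocity v = q / n_e = 0.4586 / 0.06 = 7.643 m/day.
Travel time t = L / v = 1520 / 7.643 = 198.9 days = 0.5445 years.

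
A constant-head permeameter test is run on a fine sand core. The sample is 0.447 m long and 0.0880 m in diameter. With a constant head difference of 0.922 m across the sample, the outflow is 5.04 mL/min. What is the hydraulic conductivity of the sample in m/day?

Cross-sectional area A = π·(d/2)² = π × (0.0880/2)² = 0.006082 m².
Convert discharge: 5.04 mL/min = 8.400e-08 m³/s.
Darcy's law rearranged: K = Q·L / (A·Δh) = 8.400e-08 × 0.447 / (0.006082 × 0.922) = 6.696e-06 m/s = 0.5785 m/day.

0.579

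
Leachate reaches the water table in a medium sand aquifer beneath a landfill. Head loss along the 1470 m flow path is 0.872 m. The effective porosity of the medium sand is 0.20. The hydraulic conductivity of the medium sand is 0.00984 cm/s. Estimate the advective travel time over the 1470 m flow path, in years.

160

Convert K: 0.00984 cm/s × 864 = 8.502 m/day.
Hydraulic gradient i = Δh / L = 0.872 / 1470 = 0.0005932.
Darcy flux q = K · i = 8.502 × 0.0005932 = 0.005043 m/day.
Seepage velocity v = q / n_e = 0.005043 / 0.20 = 0.02522 m/day.
Travel time t = L / v = 1470 / 0.02522 = 58296 days = 159.6 years.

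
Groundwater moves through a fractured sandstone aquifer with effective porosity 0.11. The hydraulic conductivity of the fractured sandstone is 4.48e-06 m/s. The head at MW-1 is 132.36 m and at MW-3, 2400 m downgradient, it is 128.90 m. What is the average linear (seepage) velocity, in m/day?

Convert K: 4.48e-06 m/s × 86400 = 0.3871 m/day.
Hydraulic gradient i = (132.36 − 128.90) / 2400 = 3.46 / 2400 = 0.001442.
Darcy flux q = K · i = 0.3871 × 0.001442 = 0.0005580 m/day.
Seepage velocity v = q / n_e = 0.0005580 / 0.11 = 0.005073 m/day.

0.00507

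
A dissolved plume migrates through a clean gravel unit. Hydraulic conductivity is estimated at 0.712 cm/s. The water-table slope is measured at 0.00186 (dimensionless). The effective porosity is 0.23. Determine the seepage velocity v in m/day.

4.97

Convert K: 0.712 cm/s × 864 = 615.2 m/day.
Hydraulic gradient i = 0.00186.
Darcy flux q = K · i = 615.2 × 0.001860 = 1.144 m/day.
Seepage velocity v = q / n_e = 1.144 / 0.23 = 4.975 m/day.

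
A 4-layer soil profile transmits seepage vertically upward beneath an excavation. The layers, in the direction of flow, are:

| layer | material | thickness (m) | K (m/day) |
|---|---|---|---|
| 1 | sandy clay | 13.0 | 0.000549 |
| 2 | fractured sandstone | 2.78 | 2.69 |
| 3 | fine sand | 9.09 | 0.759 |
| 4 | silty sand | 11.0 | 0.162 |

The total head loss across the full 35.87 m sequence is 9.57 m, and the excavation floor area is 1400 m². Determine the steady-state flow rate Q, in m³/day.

0.564

Flow is perpendicular to layering, so the layers act in series and the equivalent K is the thickness-weighted harmonic mean.
Total thickness L = 13.0 + 2.78 + 9.09 + 11.0 = 35.87 m.
Σ(b_i/K_i) = 13.0/0.000549 + 2.78/2.69 + 9.09/0.759 + 11.0/0.162 = 23760 d.
K_eq = L / Σ(b_i/K_i) = 35.87 / 23760 = 0.001510 m/day.
Q = K_eq · A · (Δh/L) = 0.001510 × 1400 × (9.57/35.87) = 0.5639 m³/day.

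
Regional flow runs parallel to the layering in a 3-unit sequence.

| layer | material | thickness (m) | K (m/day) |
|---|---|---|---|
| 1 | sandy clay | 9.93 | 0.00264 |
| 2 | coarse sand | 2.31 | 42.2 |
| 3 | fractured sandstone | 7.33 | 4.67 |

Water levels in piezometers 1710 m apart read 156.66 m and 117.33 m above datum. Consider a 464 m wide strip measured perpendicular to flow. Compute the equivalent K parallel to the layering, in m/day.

Flow is parallel to layering, so each bed carries its own Darcy discharge and the transmissivities add.
Σ(K_i·b_i) = 0.00264×9.93 + 42.2×2.31 + 4.67×7.33 = 131.7 m²/day.
Total thickness b = 19.57 m, so K_eq = Σ(K_i·b_i)/b = 6.732 m/day.

6.73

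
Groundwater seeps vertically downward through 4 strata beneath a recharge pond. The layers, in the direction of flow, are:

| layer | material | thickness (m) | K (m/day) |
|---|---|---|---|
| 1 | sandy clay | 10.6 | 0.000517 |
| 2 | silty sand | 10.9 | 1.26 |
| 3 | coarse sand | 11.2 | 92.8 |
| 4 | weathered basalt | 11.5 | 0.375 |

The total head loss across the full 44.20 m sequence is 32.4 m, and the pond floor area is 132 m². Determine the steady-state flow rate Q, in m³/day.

0.208

Flow is perpendicular to layering, so the layers act in series and the equivalent K is the thickness-weighted harmonic mean.
Total thickness L = 10.6 + 10.9 + 11.2 + 11.5 = 44.20 m.
Σ(b_i/K_i) = 10.6/0.000517 + 10.9/1.26 + 11.2/92.8 + 11.5/0.375 = 20542 d.
K_eq = L / Σ(b_i/K_i) = 44.20 / 20542 = 0.002152 m/day.
Q = K_eq · A · (Δh/L) = 0.002152 × 132 × (32.4/44.20) = 0.2082 m³/day.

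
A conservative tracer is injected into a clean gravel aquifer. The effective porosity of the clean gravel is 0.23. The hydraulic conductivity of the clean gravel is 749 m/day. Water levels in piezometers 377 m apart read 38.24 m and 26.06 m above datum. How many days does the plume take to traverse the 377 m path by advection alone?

3.58

Hydraulic gradient i = (38.24 − 26.06) / 377 = 12.18 / 377 = 0.03231.
Darcy flux q = K · i = 749.0 × 0.03231 = 24.20 m/day.
Seepage velocity v = q / n_e = 24.20 / 0.23 = 105.2 m/day.
Travel time t = L / v = 377 / 105.2 = 3.583 days.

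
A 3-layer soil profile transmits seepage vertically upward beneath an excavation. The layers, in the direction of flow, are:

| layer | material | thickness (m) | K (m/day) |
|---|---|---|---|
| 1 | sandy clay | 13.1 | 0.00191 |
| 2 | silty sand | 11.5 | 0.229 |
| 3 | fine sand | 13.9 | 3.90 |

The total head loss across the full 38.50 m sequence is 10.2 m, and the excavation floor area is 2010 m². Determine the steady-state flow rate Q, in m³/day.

2.97

Flow is perpendicular to layering, so the layers act in series and the equivalent K is the thickness-weighted harmonic mean.
Total thickness L = 13.1 + 11.5 + 13.9 = 38.50 m.
Σ(b_i/K_i) = 13.1/0.00191 + 11.5/0.229 + 13.9/3.90 = 6912 d.
K_eq = L / Σ(b_i/K_i) = 38.50 / 6912 = 0.005570 m/day.
Q = K_eq · A · (Δh/L) = 0.005570 × 2010 × (10.2/38.50) = 2.966 m³/day.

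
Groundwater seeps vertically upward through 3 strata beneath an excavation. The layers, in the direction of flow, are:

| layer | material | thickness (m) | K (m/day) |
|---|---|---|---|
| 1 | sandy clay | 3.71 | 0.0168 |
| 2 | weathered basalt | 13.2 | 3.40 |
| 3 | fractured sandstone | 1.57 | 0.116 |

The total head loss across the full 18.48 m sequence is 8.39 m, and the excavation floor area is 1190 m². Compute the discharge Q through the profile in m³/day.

Flow is perpendicular to layering, so the layers act in series and the equivalent K is the thickness-weighted harmonic mean.
Total thickness L = 3.71 + 13.2 + 1.57 = 18.48 m.
Σ(b_i/K_i) = 3.71/0.0168 + 13.2/3.40 + 1.57/0.116 = 238.3 d.
K_eq = L / Σ(b_i/K_i) = 18.48 / 238.3 = 0.07757 m/day.
Q = K_eq · A · (Δh/L) = 0.07757 × 1190 × (8.39/18.48) = 41.91 m³/day.

41.9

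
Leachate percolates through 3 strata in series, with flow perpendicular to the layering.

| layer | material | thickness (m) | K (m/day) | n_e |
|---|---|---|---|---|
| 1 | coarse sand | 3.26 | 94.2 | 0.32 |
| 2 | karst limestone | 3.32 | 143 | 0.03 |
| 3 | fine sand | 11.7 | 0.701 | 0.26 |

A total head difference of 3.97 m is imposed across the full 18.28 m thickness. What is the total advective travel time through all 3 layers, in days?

17.7

With flow normal to the layers, continuity requires the same specific discharge q through every layer.
Σ(b_i/K_i) = 3.26/94.2 + 3.32/143 + 11.7/0.701 = 16.75 d.
q = Δh / Σ(b_i/K_i) = 3.97 / 16.75 = 0.2370 m/day.
In each layer the seepage velocity is v_i = q/n_i, so the layer transit time is t_i = b_i·n_i / q:
  layer 1 (coarse sand): t_1 = 3.26 × 0.32 / 0.2370 = 4.401 d
  layer 2 (karst limestone): t_2 = 3.32 × 0.03 / 0.2370 = 0.4202 d
  layer 3 (fine sand): t_3 = 11.7 × 0.26 / 0.2370 = 12.83 d
Total t = Σ t_i = 17.65 days.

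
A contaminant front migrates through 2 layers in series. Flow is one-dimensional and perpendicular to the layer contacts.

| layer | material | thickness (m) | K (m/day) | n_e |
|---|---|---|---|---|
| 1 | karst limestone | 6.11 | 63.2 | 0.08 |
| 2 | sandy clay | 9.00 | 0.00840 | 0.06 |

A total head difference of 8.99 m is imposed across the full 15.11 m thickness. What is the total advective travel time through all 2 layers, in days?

With flow normal to the layers, continuity requires the same specific discharge q through every layer.
Σ(b_i/K_i) = 6.11/63.2 + 9.00/0.00840 = 1072 d.
q = Δh / Σ(b_i/K_i) = 8.99 / 1072 = 0.008390 m/day.
In each layer the seepage velocity is v_i = q/n_i, so the layer transit time is t_i = b_i·n_i / q:
  layer 1 (karst limestone): t_1 = 6.11 × 0.08 / 0.008390 = 58.26 d
  layer 2 (sandy clay): t_2 = 9.00 × 0.06 / 0.008390 = 64.36 d
Total t = Σ t_i = 122.6 days.

123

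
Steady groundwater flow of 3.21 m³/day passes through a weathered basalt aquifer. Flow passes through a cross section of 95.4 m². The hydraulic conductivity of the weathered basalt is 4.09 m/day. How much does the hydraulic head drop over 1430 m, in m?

From Q = K·A·i, i = Q / (K·A) = 3.21 / (4.090 × 95.40) = 0.008227.
Head loss Δh = i · L = 0.008227 × 1430 = 11.76 m.

11.8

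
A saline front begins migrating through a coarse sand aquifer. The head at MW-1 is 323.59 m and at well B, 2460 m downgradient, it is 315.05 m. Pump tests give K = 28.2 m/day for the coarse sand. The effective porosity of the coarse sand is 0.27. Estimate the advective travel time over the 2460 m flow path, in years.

18.6

Hydraulic gradient i = (323.59 − 315.05) / 2460 = 8.54 / 2460 = 0.003472.
Darcy flux q = K · i = 28.20 × 0.003472 = 0.09790 m/day.
Seepage velocity v = q / n_e = 0.09790 / 0.27 = 0.3626 m/day.
Travel time t = L / v = 2460 / 0.3626 = 6785 days = 18.58 years.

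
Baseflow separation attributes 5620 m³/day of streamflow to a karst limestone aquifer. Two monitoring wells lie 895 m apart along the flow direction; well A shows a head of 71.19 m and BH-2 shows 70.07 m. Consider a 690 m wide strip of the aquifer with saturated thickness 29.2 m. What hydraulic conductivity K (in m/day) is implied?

Cross-sectional area A = 690 × 29.2 = 20148 m².
Hydraulic gradient i = (71.19 − 70.07) / 895 = 1.12 / 895 = 0.001251.
From Q = K·A·i, K = Q / (A·i) = 5620 / (20148 × 0.001251) = 222.9 m/day.

223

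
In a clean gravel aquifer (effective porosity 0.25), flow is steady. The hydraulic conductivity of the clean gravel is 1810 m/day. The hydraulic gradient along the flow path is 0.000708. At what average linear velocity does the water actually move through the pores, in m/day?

Hydraulic gradient i = 0.000708.
Darcy flux q = K · i = 1810 × 0.0007080 = 1.281 m/day.
Seepage velocity v = q / n_e = 1.281 / 0.25 = 5.126 m/day.

5.13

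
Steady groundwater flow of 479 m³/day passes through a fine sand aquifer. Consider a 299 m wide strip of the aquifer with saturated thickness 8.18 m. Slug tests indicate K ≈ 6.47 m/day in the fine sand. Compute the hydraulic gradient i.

0.0303

Cross-sectional area A = 299 × 8.18 = 2446 m².
From Q = K·A·i, i = Q / (K·A) = 479 / (6.470 × 2446) = 0.03027.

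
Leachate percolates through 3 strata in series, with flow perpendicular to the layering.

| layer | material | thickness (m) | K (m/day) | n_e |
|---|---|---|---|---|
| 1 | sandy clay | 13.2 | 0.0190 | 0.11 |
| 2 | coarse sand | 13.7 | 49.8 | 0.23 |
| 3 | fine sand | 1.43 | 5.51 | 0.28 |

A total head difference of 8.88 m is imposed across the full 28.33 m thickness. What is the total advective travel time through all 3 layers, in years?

1.07

With flow normal to the layers, continuity requires the same specific discharge q through every layer.
Σ(b_i/K_i) = 13.2/0.0190 + 13.7/49.8 + 1.43/5.51 = 695.3 d.
q = Δh / Σ(b_i/K_i) = 8.88 / 695.3 = 0.01277 m/day.
In each layer the seepage velocity is v_i = q/n_i, so the layer transit time is t_i = b_i·n_i / q:
  layer 1 (sandy clay): t_1 = 13.2 × 0.11 / 0.01277 = 113.7 d
  layer 2 (coarse sand): t_2 = 13.7 × 0.23 / 0.01277 = 246.7 d
  layer 3 (fine sand): t_3 = 1.43 × 0.28 / 0.01277 = 31.35 d
Total t = Σ t_i = 391.7 days = 1.073 years.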